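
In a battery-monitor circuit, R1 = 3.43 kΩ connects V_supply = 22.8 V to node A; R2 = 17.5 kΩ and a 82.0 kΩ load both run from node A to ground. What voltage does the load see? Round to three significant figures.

The load sits in parallel with R2, giving an effective lower resistance R2' = R2·R_L/(R2+R_L) = 14.42 kΩ.
Now apply the divider: V_out = 22.8 × 0.8079 = 18.42 V.

V_out ≈ 18.4 V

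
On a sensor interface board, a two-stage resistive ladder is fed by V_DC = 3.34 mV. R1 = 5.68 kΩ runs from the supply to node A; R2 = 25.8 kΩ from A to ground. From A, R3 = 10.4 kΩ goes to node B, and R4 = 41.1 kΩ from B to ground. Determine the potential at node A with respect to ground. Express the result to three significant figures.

Node A sees R2 in parallel with the series input of stage 2, R3 + R4 = 51.50 kΩ.
Effective lower resistance at A: R2 ‖ 51.50 = 17.19 kΩ.
So V_A = 3.34 × 0.7516 = 2.510 mV.

V_A ≈ 2.51 mV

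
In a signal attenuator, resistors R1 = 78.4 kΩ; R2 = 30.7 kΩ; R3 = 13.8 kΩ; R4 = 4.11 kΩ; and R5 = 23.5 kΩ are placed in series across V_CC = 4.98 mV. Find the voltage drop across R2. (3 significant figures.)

Series total: ΣR = 78.4 + 30.7 + 13.8 + 4.11 + 23.5 = 150.5 kΩ.
V = V_CC · R/ΣR = 4.98 × 0.2040 = 1.016 mV.

V ≈ 1.02 mV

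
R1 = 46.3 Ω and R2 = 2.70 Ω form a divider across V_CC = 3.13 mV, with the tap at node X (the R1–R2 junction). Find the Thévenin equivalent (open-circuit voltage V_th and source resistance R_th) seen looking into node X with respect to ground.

V_th is the unloaded tap voltage: V_CC · R2/(R1+R2) = 3.13 × 0.05510 = 0.1725 mV.
Looking into X with the source shorted: R_th = R1·R2/(R1+R2) = 46.30 × 2.70/49.00 = 2.551 Ω.

V_th ≈ 0.172 mV, R_th ≈ 2.55 Ω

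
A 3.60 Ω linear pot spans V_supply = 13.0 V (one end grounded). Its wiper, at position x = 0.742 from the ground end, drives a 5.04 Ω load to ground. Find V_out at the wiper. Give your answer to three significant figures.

The pot divides into 0.9288 Ω above the wiper and 2.671 Ω below.
R_L loads the lower segment: effective lower R = 1.746 Ω.
Loaded-divider output: V_out = 13.0 × 0.6527 = 8.486 V.

V_out ≈ 8.49 V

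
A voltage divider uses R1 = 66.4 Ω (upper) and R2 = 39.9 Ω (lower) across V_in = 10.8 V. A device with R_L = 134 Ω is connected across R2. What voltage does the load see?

V_out ≈ 3.42 V

R2 ‖ R_L = (39.9 × 134)/(39.9 + 134) = 30.75 Ω.
Voltage divider with the loaded lower leg: V_out = 10.8 × 30.75/(66.4 + 30.75) = 10.8 × 0.3165 = 3.418 V.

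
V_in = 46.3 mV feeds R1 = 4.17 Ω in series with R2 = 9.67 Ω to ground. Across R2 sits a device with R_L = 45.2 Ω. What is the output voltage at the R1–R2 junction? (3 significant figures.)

V_out ≈ 30.4 mV

The load sits in parallel with R2, giving an effective lower resistance R2' = R2·R_L/(R2+R_L) = 7.966 Ω.
Then V_out = V_in · R2'/(R1 + R2') = 46.3 × 7.966/12.14 = 30.39 mV.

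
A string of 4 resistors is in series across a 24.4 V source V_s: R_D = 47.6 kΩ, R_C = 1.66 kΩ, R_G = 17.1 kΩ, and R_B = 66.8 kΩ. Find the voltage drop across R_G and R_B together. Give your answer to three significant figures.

ΣR = 47.6 + 1.66 + 17.1 + 66.8 = 133.2 kΩ.
R_{R_G..R_B} = 17.1 + 66.8 = 83.90 kΩ.
By the voltage-divider rule, V = 24.4 × 83.90/133.2 = 15.37 V.

V ≈ 15.4 V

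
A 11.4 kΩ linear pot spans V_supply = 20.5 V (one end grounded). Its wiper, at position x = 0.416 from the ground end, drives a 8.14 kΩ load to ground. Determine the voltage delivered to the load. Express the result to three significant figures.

V_out ≈ 6.36 V

Lower segment x·R_p = 4.742 kΩ; upper segment (1−x)·R_p = 6.658 kΩ.
(x·R_p) ‖ R_L = 2.997 kΩ.
Loaded-divider output: V_out = 20.5 × 0.3104 = 6.363 V.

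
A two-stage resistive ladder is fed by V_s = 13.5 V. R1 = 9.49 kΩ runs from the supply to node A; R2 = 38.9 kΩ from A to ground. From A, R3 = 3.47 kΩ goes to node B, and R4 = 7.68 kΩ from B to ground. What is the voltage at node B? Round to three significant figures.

Node A sees R2 in parallel with the series input of stage 2, R3 + R4 = 11.15 kΩ.
R2 ‖ (R3+R4) = 8.666 kΩ.
V_A = 13.5 × 8.666/(9.49 + 8.666) = 6.444 V.
Stage 2 is unloaded, so V_B = V_A · R4/(R3+R4) = 6.444 × 7.68/11.15 = 4.438 V.

V_B ≈ 4.44 V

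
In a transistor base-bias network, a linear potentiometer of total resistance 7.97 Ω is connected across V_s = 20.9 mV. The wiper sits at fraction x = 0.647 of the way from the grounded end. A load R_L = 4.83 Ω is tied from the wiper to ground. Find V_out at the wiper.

V_out ≈ 9.82 mV

Split the track: R_lower = x·R_p = 5.157 Ω, R_upper = (1−x)·R_p = 2.813 Ω.
(x·R_p) ‖ R_L = 2.494 Ω.
Then V_out = V_s · 2.494/(2.813 + 2.494) = 9.821 mV.
(Unloaded: V_out = x·V_s = 13.5 mV.)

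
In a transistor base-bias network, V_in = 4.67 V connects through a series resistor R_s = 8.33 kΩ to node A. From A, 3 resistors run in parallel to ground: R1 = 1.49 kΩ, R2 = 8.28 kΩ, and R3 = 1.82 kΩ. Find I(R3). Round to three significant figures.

I ≈ 0.211 mA

Equivalent of the parallel group: R_p = 0.7455 kΩ.
V_A = 4.67 × 0.7455/9.076 = 0.3836 V.
Branch current I = V_A/R3 = 0.3836/1.82 = 0.2108 mA.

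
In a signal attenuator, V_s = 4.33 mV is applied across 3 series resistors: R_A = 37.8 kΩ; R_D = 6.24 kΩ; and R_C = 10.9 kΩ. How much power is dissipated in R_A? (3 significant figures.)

P ≈ 0.235 nW

The common current is I = 4.33/54.94 = 0.07881 µA.
P = I²R = 0.006212 × 37.8 = 0.2348 nW.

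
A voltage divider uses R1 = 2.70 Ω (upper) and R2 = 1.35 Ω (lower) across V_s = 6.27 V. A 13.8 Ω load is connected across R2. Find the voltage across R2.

V_out ≈ 1.96 V

R2 ‖ R_L = (1.35 × 13.8)/(1.35 + 13.8) = 1.230 Ω.
Then V_out = V_s · R2'/(R1 + R2') = 6.27 × 1.230/3.930 = 1.962 V.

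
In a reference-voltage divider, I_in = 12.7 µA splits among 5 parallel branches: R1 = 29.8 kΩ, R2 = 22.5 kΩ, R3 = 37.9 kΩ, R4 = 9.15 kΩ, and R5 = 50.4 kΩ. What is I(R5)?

ΣG = 1/29.8 + 1/22.5 + 1/37.9 + 1/9.15 + 1/50.4 = 0.2335.
By the current-divider rule, I = I_in · G_k/ΣG = 12.7 × 0.08497 = 1.079 µA.

I ≈ 1.08 µA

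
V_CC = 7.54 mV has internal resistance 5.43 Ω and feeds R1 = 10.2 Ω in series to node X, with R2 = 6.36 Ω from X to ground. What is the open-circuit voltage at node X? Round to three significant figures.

V_th ≈ 2.18 mV

R1' = 5.43 + 10.2 = 15.63 Ω (source resistance + R1).
V_th is the unloaded tap voltage: V_CC · R2/(R1'+R2) = 7.54 × 0.2892 = 2.181 mV.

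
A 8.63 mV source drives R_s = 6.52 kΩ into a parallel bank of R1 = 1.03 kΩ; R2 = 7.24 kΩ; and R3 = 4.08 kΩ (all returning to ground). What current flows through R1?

Equivalent of the parallel group: R_p = 0.7385 kΩ.
Node voltage V_A = V_DC · R_p/(R_s + R_p) = 8.63 × 0.1017 = 0.8780 mV.
Branch current I = V_A/R1 = 0.8780/1.03 = 0.8525 µA.
(Check via current divider: I_total = 1.189 µA; share G_k/ΣG = 0.7170 → same result.)

I ≈ 0.852 µA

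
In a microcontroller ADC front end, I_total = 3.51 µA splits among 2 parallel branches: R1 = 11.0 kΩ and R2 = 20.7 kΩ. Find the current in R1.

With just two branches, the current splits inversely with resistance.
I(R1) = 3.51 × 20.7/(11.0 + 20.7) = 3.51 × 0.6530 = 2.292 µA.

I ≈ 2.29 µA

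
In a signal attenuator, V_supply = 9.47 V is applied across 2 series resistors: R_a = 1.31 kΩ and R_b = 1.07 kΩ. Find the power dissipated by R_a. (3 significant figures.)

P ≈ 20.7 mW

Series current I = V_supply/ΣR = 9.47/2.380 = 3.979 mA.
P(R_a) = I²·R_a = (3.979)² × 1.31 = 20.74 mW.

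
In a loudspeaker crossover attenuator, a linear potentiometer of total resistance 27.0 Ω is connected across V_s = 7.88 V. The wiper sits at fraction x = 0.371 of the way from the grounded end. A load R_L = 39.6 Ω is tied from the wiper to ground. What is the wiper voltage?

The pot divides into 16.98 Ω above the wiper and 10.02 Ω below.
R_L loads the lower segment: effective lower R = 7.995 Ω.
V_out = 7.88 × 7.995/(16.98 + 7.995) = 2.522 V.

V_out ≈ 2.52 V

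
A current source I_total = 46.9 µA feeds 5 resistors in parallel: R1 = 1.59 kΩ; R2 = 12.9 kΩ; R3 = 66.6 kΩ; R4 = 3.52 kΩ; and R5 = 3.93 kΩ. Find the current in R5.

ΣG = 1/1.59 + 1/12.9 + 1/66.6 + 1/3.52 + 1/3.93 = 1.260.
R5 takes the fraction G_k/ΣG = 0.2545/1.260 = 0.2019, so I = 46.9 × 0.2019 = 9.471 µA.

I ≈ 9.47 µA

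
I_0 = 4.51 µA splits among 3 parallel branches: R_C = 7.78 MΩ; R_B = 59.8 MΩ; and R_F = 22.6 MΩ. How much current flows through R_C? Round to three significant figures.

I ≈ 3.06 µA

Total conductance ΣG = 1/7.78 + 1/59.8 + 1/22.6 = 0.1895 (units of 1/MΩ).
Current divider: I(R_C) = I_0 · G_k/ΣG = 4.51 × (0.1285/0.1895) = 4.51 × 0.6783 = 3.059 µA.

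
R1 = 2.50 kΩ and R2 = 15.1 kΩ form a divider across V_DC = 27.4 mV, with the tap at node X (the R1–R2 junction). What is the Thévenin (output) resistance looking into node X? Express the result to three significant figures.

R_th ≈ 2.14 kΩ

With V_DC suppressed (replaced by a short), R_th = R1 ‖ R2 = (2.500 × 15.1)/(2.500 + 15.1) = 2.145 kΩ.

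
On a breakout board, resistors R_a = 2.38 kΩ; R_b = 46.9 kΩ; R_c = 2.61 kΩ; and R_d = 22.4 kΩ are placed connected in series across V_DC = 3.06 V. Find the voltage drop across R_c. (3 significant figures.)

Series total: ΣR = 2.38 + 46.9 + 2.61 + 22.4 = 74.29 kΩ.
By the voltage-divider rule, V = 3.06 × 2.610/74.29 = 0.1075 V.

V ≈ 0.108 V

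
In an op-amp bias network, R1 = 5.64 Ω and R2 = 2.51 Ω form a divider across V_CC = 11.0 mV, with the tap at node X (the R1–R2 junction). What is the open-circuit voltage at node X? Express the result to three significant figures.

V_th is the unloaded tap voltage: V_CC · R2/(R1+R2) = 11.0 × 0.3080 = 3.388 mV.

V_th ≈ 3.39 mV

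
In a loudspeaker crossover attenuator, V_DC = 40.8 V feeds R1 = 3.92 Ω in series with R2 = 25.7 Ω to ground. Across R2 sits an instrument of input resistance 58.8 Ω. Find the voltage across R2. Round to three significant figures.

V_out ≈ 33.5 V

First combine the lower leg with the load: R2 ‖ R_L = 17.88 Ω.
Voltage divider with the loaded lower leg: V_out = 40.8 × 17.88/(3.92 + 17.88) = 40.8 × 0.8202 = 33.46 V.
(Unloaded it would be 35.4 V; the load pulls it down.)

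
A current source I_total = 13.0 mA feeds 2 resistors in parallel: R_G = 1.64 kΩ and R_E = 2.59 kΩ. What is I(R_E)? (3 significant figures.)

With just two branches, the current splits inversely with resistance.
So I = 13.0 × 1.64/4.230 = 5.040 mA.

I ≈ 5.04 mA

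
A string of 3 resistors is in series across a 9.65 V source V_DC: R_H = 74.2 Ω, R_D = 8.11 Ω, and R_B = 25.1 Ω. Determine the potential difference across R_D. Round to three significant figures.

V ≈ 0.729 V

Total series resistance ΣR = 74.2 + 8.11 + 25.1 = 107.4 Ω.
V = V_DC · R/ΣR = 9.65 × 0.07551 = 0.7286 V.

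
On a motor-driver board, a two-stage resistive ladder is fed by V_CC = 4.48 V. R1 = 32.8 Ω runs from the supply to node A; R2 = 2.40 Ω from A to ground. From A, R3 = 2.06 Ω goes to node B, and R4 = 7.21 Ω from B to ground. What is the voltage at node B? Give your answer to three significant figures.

Looking into the second stage from A: R3 + R4 = 9.270 Ω appears in parallel with R2.
R2 ‖ (R3+R4) = 1.906 Ω.
So V_A = 4.48 × 0.05493 = 0.2461 V.
Stage 2 is unloaded, so V_B = V_A · R4/(R3+R4) = 0.2461 × 7.21/9.270 = 0.1914 V.

V_B ≈ 0.191 V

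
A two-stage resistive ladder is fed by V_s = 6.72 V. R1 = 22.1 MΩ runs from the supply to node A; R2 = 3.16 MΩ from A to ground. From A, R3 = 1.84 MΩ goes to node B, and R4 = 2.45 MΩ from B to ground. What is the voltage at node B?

V_B ≈ 0.292 V

Node A sees R2 in parallel with the series input of stage 2, R3 + R4 = 4.290 MΩ.
R2 ‖ (R3+R4) = 1.820 MΩ.
So V_A = 6.72 × 0.07607 = 0.5112 V.
Then the unloaded second divider: V_B = V_A × R4/(R3+R4) = 0.5112 × 0.5711 = 0.2920 V.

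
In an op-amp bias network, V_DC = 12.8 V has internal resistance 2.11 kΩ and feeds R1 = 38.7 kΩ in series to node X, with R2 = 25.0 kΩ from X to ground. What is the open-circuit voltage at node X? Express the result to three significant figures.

R1' = 2.11 + 38.7 = 40.81 kΩ (source resistance + R1).
V_th is the unloaded tap voltage: V_DC · R2/(R1'+R2) = 12.8 × 0.3799 = 4.862 V.

V_th ≈ 4.86 V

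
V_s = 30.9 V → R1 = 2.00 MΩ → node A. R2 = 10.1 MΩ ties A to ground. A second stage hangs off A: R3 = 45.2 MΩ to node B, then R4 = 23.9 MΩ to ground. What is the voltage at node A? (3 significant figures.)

Looking into the second stage from A: R3 + R4 = 69.10 MΩ appears in parallel with R2.
R2 ‖ (R3+R4) = 8.812 MΩ.
V_A = 30.9 × 8.812/(2.00 + 8.812) = 25.18 V.

V_A ≈ 25.2 V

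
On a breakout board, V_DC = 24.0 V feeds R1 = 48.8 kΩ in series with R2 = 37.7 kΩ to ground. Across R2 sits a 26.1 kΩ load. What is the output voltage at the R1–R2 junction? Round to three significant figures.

V_out ≈ 5.76 V

The load sits in parallel with R2, giving an effective lower resistance R2' = R2·R_L/(R2+R_L) = 15.42 kΩ.
Now apply the divider: V_out = 24.0 × 0.2401 = 5.763 V.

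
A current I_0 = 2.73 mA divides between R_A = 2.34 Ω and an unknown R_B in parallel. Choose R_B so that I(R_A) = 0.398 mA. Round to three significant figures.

R_B ≈ 0.399 Ω

In a two-way split, I_A/I_0 = R_B/(R_A + R_B).
0.398/2.73 = R_B/(R_A + R_B) → R_B = R_A · (0.1458)/(1 − 0.1458) = 2.34 × 0.1707 = 0.3994 Ω.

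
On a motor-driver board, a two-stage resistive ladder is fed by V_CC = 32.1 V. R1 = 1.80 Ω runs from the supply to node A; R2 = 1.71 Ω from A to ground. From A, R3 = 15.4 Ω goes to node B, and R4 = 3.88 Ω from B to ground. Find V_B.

V_B ≈ 3.01 V

Node A sees R2 in parallel with the series input of stage 2, R3 + R4 = 19.28 Ω.
Effective lower resistance at A: R2 ‖ 19.28 = 1.571 Ω.
So V_A = 32.1 × 0.4660 = 14.96 V.
V_B = V_A × 0.2012 = 3.010 V.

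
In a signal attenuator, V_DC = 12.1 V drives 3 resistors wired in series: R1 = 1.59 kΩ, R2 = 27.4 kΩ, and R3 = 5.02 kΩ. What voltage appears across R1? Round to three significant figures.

V ≈ 0.566 V

Total series resistance ΣR = 1.59 + 27.4 + 5.02 = 34.01 kΩ.
Voltage divider: V = V_DC · (1.590 / 34.01) = 12.1 × 0.04675 = 0.5657 V.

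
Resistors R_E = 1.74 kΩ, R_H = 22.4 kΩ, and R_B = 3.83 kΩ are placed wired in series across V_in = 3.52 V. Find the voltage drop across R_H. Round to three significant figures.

V ≈ 2.82 V

Series total: ΣR = 1.74 + 22.4 + 3.83 = 27.97 kΩ.
Voltage divider: V = V_in · (22.40 / 27.97) = 3.52 × 0.8009 = 2.819 V.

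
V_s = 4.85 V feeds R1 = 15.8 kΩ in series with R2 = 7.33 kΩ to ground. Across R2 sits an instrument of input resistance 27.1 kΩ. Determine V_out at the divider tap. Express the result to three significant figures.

V_out ≈ 1.30 V

The load sits in parallel with R2, giving an effective lower resistance R2' = R2·R_L/(R2+R_L) = 5.769 kΩ.
Then V_out = V_s · R2'/(R1 + R2') = 4.85 × 5.769/21.57 = 1.297 V.
(Unloaded it would be 1.54 V; the load pulls it down.)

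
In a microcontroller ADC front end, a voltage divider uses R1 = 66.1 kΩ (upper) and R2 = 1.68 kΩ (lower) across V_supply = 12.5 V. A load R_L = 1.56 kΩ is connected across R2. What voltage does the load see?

V_out ≈ 0.151 V

R2 ‖ R_L = (1.68 × 1.56)/(1.68 + 1.56) = 0.8089 kΩ.
Then V_out = V_supply · R2'/(R1 + R2') = 12.5 × 0.8089/66.91 = 0.1511 V.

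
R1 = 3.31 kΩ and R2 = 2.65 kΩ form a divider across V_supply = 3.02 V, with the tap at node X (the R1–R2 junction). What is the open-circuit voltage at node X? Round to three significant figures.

V_th ≈ 1.34 V

Open-circuit (no load on X): V_th = V_supply · R2/(R1 + R2) = 3.02 × 2.65/(3.310 + 2.65) = 1.343 V.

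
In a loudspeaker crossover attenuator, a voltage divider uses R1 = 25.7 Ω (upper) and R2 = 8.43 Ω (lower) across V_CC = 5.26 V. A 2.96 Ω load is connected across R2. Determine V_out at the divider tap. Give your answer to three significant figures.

V_out ≈ 0.413 V

The load sits in parallel with R2, giving an effective lower resistance R2' = R2·R_L/(R2+R_L) = 2.191 Ω.
Voltage divider with the loaded lower leg: V_out = 5.26 × 2.191/(25.7 + 2.191) = 5.26 × 0.07855 = 0.4132 V.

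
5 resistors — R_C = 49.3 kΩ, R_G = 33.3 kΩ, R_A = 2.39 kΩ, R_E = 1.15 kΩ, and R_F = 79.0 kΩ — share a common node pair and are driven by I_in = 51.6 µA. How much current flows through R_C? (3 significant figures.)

Conductances: ΣG = 1/49.3 + 1/33.3 + 1/2.39 + 1/1.15 + 1/79.0 = 1.351 (1/kΩ).
R_C takes the fraction G_k/ΣG = 0.02028/1.351 = 0.01501, so I = 51.6 × 0.01501 = 0.7748 µA.

I ≈ 0.775 µA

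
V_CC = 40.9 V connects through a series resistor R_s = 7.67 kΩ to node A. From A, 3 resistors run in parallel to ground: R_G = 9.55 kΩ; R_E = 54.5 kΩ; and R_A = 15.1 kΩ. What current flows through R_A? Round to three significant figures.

I ≈ 1.10 mA

Equivalent of the parallel group: R_p = 5.283 kΩ.
Node voltage V_A = V_CC · R_p/(R_s + R_p) = 40.9 × 0.4079 = 16.68 V.
Branch current I = V_A/R_A = 16.68/15.1 = 1.105 mA.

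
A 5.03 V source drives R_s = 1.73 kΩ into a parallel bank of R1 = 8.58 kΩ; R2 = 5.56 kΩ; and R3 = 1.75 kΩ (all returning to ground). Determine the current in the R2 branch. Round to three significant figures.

I ≈ 0.362 mA

Combine the parallel branches: R_p = (1/8.58 + 1/5.56 + 1/1.75)⁻¹ = 1.152 kΩ.
V_A by voltage divider: V_A = 5.03 × 1.152/(1.73 + 1.152) = 2.011 V.
I(R2) = V_A / R2 = 2.011/5.56 = 0.3617 mA.
(Equivalently: I_total = 1.745 mA, then current-divider fraction G_k/ΣG = 0.2072.)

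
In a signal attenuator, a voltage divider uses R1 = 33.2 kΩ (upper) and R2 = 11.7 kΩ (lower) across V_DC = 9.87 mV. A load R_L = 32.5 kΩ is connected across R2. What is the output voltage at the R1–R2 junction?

First combine the lower leg with the load: R2 ‖ R_L = 8.603 kΩ.
Voltage divider with the loaded lower leg: V_out = 9.87 × 8.603/(33.2 + 8.603) = 9.87 × 0.2058 = 2.031 mV.

V_out ≈ 2.03 mV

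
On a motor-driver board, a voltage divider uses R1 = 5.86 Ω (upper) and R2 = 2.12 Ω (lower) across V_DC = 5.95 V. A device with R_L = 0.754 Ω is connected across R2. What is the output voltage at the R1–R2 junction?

The load sits in parallel with R2, giving an effective lower resistance R2' = R2·R_L/(R2+R_L) = 0.5562 Ω.
Voltage divider with the loaded lower leg: V_out = 5.95 × 0.5562/(5.86 + 0.5562) = 5.95 × 0.08668 = 0.5158 V.
(Unloaded it would be 1.58 V; the load pulls it down.)

V_out ≈ 0.516 V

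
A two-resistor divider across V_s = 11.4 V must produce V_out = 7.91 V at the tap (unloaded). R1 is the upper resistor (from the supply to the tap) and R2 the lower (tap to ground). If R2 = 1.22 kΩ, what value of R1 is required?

V_out/V_s = R2/(R1+R2) = 0.6939.
R1 = R2·(1/k − 1) = 1.22 × 0.4412 = 0.5383 kΩ.

R1 ≈ 0.538 kΩ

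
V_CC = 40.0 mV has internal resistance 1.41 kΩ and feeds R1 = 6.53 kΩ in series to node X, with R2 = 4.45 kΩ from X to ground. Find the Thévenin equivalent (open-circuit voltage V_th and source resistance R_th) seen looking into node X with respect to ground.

R1' = 1.41 + 6.53 = 7.940 kΩ (source resistance + R1).
Open-circuit (no load on X): V_th = V_CC · R2/(R1' + R2) = 40.0 × 4.45/(7.940 + 4.45) = 14.37 mV.
Looking into X with the source shorted: R_th = R1'·R2/(R1'+R2) = 7.940 × 4.45/12.39 = 2.852 kΩ.

V_th ≈ 14.4 mV, R_th ≈ 2.85 kΩ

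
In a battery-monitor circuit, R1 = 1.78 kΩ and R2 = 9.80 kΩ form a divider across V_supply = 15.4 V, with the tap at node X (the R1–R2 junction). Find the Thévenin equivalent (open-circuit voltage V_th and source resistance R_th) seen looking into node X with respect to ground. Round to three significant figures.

V_th ≈ 13.0 V, R_th ≈ 1.51 kΩ

V_th is the unloaded tap voltage: V_supply · R2/(R1+R2) = 15.4 × 0.8463 = 13.03 V.
With V_supply suppressed (replaced by a short), R_th = R1 ‖ R2 = (1.780 × 9.80)/(1.780 + 9.80) = 1.506 kΩ.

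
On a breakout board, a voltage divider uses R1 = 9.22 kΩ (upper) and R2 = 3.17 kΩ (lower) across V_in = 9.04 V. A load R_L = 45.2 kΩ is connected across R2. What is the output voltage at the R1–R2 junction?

V_out ≈ 2.20 V

R2 ‖ R_L = (3.17 × 45.2)/(3.17 + 45.2) = 2.962 kΩ.
Then V_out = V_in · R2'/(R1 + R2') = 9.04 × 2.962/12.18 = 2.198 V.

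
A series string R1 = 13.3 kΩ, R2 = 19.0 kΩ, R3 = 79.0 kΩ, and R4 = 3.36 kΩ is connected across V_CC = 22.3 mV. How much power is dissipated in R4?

The common current is I = 22.3/114.7 = 0.1945 µA.
V(R4) = I·R = 0.6535 mV; P = V·I = 0.6535 × 0.1945 = 0.1271 nW.

P ≈ 0.127 nW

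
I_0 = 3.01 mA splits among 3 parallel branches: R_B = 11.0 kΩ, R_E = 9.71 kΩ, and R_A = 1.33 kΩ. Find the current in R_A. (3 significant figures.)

I ≈ 2.39 mA

Conductances: ΣG = 1/11.0 + 1/9.71 + 1/1.33 = 0.9458 (1/kΩ).
By the current-divider rule, I = I_0 · G_k/ΣG = 3.01 × 0.7950 = 2.393 mA.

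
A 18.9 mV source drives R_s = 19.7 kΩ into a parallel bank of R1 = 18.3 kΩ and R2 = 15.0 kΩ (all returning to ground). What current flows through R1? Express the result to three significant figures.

I ≈ 0.305 µA

Combine the parallel branches: R_p = (1/18.3 + 1/15.0)⁻¹ = 8.243 kΩ.
V_A by voltage divider: V_A = 18.9 × 8.243/(19.7 + 8.243) = 5.575 mV.
Branch current I = V_A/R1 = 5.575/18.3 = 0.3047 µA.
(Check via current divider: I_total = 0.6764 µA; share G_k/ΣG = 0.4505 → same result.)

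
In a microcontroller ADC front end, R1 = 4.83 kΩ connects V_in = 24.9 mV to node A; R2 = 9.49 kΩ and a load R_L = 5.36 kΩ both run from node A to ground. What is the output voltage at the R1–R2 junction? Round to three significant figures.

V_out ≈ 10.3 mV

R2 ‖ R_L = (9.49 × 5.36)/(9.49 + 5.36) = 3.425 kΩ.
Then V_out = V_in · R2'/(R1 + R2') = 24.9 × 3.425/8.255 = 10.33 mV.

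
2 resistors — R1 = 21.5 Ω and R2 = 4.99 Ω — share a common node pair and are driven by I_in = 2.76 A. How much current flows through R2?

I ≈ 2.24 A

For two parallel branches, I_k = I_in · (other R)/(sum of R).
I(R2) = 2.76 × 21.5/(21.5 + 4.99) = 2.76 × 0.8116 = 2.240 A.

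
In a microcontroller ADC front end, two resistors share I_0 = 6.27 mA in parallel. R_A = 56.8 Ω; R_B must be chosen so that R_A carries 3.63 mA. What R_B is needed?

The fraction through R_A equals R_B/(R_A+R_B).
3.63/6.27 = R_B/(R_A + R_B) → R_B = R_A · (0.5789)/(1 − 0.5789) = 56.8 × 1.375 = 78.10 Ω.

R_B ≈ 78.1 Ω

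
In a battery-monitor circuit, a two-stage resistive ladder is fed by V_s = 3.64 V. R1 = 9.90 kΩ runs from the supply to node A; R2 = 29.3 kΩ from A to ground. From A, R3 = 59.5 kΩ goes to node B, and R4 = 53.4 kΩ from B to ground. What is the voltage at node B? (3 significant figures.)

V_B ≈ 1.21 V

Looking into the second stage from A: R3 + R4 = 112.9 kΩ appears in parallel with R2.
Effective lower resistance at A: R2 ‖ 112.9 = 23.26 kΩ.
So V_A = 3.64 × 0.7015 = 2.553 V.
V_B = V_A × 0.4730 = 1.208 V.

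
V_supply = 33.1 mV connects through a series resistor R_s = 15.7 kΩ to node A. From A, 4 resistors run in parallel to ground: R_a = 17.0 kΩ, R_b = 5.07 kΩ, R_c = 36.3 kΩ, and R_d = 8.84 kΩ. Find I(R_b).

I ≈ 0.903 µA

Parallel bank: R_p = 1/(1/17.0 + 1/5.07 + 1/36.3 + 1/8.84) = 2.521 kΩ.
V_A by voltage divider: V_A = 33.1 × 2.521/(15.7 + 2.521) = 4.579 mV.
I(R_b) = V_A / R_b = 4.579/5.07 = 0.9031 µA.
(Equivalently: I_total = 1.817 µA, then current-divider fraction G_k/ΣG = 0.4972.)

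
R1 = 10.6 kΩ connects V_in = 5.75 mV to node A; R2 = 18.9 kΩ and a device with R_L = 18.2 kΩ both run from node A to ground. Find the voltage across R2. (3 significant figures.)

V_out ≈ 2.68 mV

R2 ‖ R_L = (18.9 × 18.2)/(18.9 + 18.2) = 9.272 kΩ.
Then V_out = V_in · R2'/(R1 + R2') = 5.75 × 9.272/19.87 = 2.683 mV.
(Unloaded it would be 3.68 mV; the load pulls it down.)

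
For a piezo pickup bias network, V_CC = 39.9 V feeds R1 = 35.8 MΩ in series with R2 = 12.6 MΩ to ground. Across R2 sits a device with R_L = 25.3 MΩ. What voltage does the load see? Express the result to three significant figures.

V_out ≈ 7.59 V

First combine the lower leg with the load: R2 ‖ R_L = 8.411 MΩ.
Then V_out = V_CC · R2'/(R1 + R2') = 39.9 × 8.411/44.21 = 7.591 V.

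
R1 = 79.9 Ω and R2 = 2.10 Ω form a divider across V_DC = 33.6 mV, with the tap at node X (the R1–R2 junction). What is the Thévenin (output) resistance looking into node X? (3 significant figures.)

R_th ≈ 2.05 Ω

With V_DC suppressed (replaced by a short), R_th = R1 ‖ R2 = (79.90 × 2.10)/(79.90 + 2.10) = 2.046 Ω.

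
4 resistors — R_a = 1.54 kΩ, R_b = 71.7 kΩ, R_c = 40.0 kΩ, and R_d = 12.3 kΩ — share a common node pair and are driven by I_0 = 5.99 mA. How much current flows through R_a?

Total conductance ΣG = 1/1.54 + 1/71.7 + 1/40.0 + 1/12.3 = 0.7696 (units of 1/kΩ).
R_a takes the fraction G_k/ΣG = 0.6494/0.7696 = 0.8438, so I = 5.99 × 0.8438 = 5.054 mA.

I ≈ 5.05 mA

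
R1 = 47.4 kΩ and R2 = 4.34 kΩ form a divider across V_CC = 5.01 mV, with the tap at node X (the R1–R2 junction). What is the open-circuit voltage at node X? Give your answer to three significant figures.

With X open, the divider is unloaded: V_th = 5.01 × 4.34/51.74 = 0.4202 mV.

V_th ≈ 0.420 mV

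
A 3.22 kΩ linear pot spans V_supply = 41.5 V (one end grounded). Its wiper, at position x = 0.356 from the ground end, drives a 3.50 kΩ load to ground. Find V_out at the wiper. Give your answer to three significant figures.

V_out ≈ 12.2 V

Lower segment x·R_p = 1.146 kΩ; upper segment (1−x)·R_p = 2.074 kΩ.
Lower segment in parallel with the load: 1.146 ‖ 3.50 = 0.8635 kΩ.
V_out = 41.5 × 0.8635/(2.074 + 0.8635) = 12.20 V.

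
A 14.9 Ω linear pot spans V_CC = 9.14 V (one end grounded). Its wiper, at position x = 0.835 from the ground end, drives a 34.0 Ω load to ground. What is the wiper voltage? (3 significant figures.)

The pot divides into 2.459 Ω above the wiper and 12.44 Ω below.
R_L loads the lower segment: effective lower R = 9.108 Ω.
Then V_out = V_CC · 9.108/(2.459 + 9.108) = 7.197 V.
(Unloaded: V_out = x·V_CC = 7.63 V.)

V_out ≈ 7.20 V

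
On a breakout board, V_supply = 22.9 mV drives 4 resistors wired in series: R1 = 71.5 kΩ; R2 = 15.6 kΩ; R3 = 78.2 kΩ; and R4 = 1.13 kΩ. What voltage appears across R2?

Series total: ΣR = 71.5 + 15.6 + 78.2 + 1.13 = 166.4 kΩ.
Voltage divider: V = V_supply · (15.60 / 166.4) = 22.9 × 0.09373 = 2.146 mV.

V ≈ 2.15 mV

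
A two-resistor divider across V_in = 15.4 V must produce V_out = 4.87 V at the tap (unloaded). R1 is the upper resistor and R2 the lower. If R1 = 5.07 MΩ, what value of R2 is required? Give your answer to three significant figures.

R2 ≈ 2.34 MΩ

The divider ratio is R2/(R1+R2) = 4.87/15.4 = 0.3162.
R2 = R1 · 0.3162/(1 − 0.3162) = 2.345 MΩ.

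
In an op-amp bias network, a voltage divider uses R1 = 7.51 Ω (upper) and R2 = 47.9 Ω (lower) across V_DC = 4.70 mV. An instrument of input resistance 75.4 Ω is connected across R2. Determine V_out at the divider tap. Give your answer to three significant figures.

First combine the lower leg with the load: R2 ‖ R_L = 29.29 Ω.
Then V_out = V_DC · R2'/(R1 + R2') = 4.70 × 29.29/36.80 = 3.741 mV.

V_out ≈ 3.74 mV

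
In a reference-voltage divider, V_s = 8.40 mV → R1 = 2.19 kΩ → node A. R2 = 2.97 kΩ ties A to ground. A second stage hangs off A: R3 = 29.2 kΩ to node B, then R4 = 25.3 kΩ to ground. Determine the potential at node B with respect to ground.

V_B ≈ 2.19 mV

Node A sees R2 in parallel with the series input of stage 2, R3 + R4 = 54.50 kΩ.
R2 ‖ (R3+R4) = 2.817 kΩ.
So V_A = 8.40 × 0.5626 = 4.726 mV.
Stage 2 is unloaded, so V_B = V_A · R4/(R3+R4) = 4.726 × 25.3/54.50 = 2.194 mV.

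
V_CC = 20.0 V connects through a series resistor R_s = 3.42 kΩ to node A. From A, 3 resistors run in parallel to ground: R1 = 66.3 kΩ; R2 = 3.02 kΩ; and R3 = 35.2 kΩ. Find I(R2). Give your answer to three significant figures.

I ≈ 2.90 mA

Combine the parallel branches: R_p = (1/66.3 + 1/3.02 + 1/35.2)⁻¹ = 2.669 kΩ.
V_A by voltage divider: V_A = 20.0 × 2.669/(3.42 + 2.669) = 8.767 V.
I(R2) = V_A / R2 = 8.767/3.02 = 2.903 mA.
(Check via current divider: I_total = 3.284 mA; share G_k/ΣG = 0.8839 → same result.)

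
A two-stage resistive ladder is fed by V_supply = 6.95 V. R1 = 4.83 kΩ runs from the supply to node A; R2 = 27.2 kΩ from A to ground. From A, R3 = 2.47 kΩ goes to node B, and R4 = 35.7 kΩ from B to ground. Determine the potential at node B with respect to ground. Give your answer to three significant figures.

Looking into the second stage from A: R3 + R4 = 38.17 kΩ appears in parallel with R2.
Effective lower resistance at A: R2 ‖ 38.17 = 15.88 kΩ.
First divider: V_A = V_supply · 15.88/(4.83 + 15.88) = 5.329 V.
Then the unloaded second divider: V_B = V_A × R4/(R3+R4) = 5.329 × 0.9353 = 4.984 V.

V_B ≈ 4.98 V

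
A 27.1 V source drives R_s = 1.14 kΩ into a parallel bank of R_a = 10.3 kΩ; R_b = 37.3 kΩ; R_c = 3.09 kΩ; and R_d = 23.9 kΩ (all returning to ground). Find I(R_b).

Combine the parallel branches: R_p = (1/10.3 + 1/37.3 + 1/3.09 + 1/23.9)⁻¹ = 2.043 kΩ.
V_A by voltage divider: V_A = 27.1 × 2.043/(1.14 + 2.043) = 17.40 V.
I(R_b) = V_A / R_b = 17.40/37.3 = 0.4664 mA.
(Check via current divider: I_total = 8.513 mA; share G_k/ΣG = 0.05478 → same result.)

I ≈ 0.466 mA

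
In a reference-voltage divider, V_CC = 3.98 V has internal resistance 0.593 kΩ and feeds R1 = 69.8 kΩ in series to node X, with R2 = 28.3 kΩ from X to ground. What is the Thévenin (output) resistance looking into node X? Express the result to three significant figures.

R_th ≈ 20.2 kΩ

R1' = 0.593 + 69.8 = 70.39 kΩ (source resistance + R1).
With V_CC suppressed (replaced by a short), R_th = R1' ‖ R2 = (70.39 × 28.3)/(70.39 + 28.3) = 20.19 kΩ.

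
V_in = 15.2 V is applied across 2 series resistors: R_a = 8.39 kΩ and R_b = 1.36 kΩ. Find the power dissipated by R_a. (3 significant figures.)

Series current I = V_in/ΣR = 15.2/9.750 = 1.559 mA.
P(R_a) = I²·R_a = (1.559)² × 8.39 = 20.39 mW.

P ≈ 20.4 mW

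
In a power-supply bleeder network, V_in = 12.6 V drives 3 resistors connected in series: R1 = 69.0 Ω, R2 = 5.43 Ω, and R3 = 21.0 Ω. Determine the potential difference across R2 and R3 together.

ΣR = 69.0 + 5.43 + 21.0 = 95.43 Ω.
R_{R2..R3} = 5.43 + 21.0 = 26.43 Ω.
By the voltage-divider rule, V = 12.6 × 26.43/95.43 = 3.490 V.

V ≈ 3.49 V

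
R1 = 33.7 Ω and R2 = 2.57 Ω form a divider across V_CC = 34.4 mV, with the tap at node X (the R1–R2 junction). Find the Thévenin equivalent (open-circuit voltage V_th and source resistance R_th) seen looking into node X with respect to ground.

Open-circuit (no load on X): V_th = V_CC · R2/(R1 + R2) = 34.4 × 2.57/(33.70 + 2.57) = 2.437 mV.
Zeroing V_CC shorts the top of R1 to ground, so R_th = R1 ‖ R2 = 2.388 Ω.

V_th ≈ 2.44 mV, R_th ≈ 2.39 Ω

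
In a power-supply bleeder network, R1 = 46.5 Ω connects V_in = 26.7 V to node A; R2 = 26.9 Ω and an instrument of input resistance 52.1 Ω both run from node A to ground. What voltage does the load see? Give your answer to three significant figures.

V_out ≈ 7.37 V

The load sits in parallel with R2, giving an effective lower resistance R2' = R2·R_L/(R2+R_L) = 17.74 Ω.
Now apply the divider: V_out = 26.7 × 0.2762 = 7.373 V.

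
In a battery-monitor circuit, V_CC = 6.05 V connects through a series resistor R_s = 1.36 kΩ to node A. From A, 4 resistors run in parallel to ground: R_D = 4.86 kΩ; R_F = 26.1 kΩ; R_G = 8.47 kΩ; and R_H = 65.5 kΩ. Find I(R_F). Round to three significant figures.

Parallel bank: R_p = 1/(1/4.86 + 1/26.1 + 1/8.47 + 1/65.5) = 2.650 kΩ.
Node voltage V_A = V_CC · R_p/(R_s + R_p) = 6.05 × 0.6608 = 3.998 V.
Branch current I = V_A/R_F = 3.998/26.1 = 0.1532 mA.
(Check via current divider: I_total = 1.509 mA; share G_k/ΣG = 0.1015 → same result.)

I ≈ 0.153 mA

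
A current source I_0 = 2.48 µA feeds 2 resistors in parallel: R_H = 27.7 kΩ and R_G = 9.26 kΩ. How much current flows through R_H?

With just two branches, the current splits inversely with resistance.
I(R_H) = 2.48 × 9.26/(27.7 + 9.26) = 2.48 × 0.2505 = 0.6213 µA.

I ≈ 0.621 µA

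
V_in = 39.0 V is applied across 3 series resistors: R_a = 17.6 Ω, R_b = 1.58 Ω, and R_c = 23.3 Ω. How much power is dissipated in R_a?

ΣR = 42.48 Ω → I = 39.0/42.48 = 0.9181 A.
V(R_a) = I·R = 16.16 V; P = V·I = 16.16 × 0.9181 = 14.83 W.

P ≈ 14.8 W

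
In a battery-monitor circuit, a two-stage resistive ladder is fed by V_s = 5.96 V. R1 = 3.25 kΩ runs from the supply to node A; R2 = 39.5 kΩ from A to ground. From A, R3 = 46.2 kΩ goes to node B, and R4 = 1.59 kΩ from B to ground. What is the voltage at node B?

V_B ≈ 0.172 V

Node A sees R2 in parallel with the series input of stage 2, R3 + R4 = 47.79 kΩ.
R2 ‖ (R3+R4) = 21.63 kΩ.
So V_A = 5.96 × 0.8694 = 5.181 V.
Stage 2 is unloaded, so V_B = V_A · R4/(R3+R4) = 5.181 × 1.59/47.79 = 0.1724 V.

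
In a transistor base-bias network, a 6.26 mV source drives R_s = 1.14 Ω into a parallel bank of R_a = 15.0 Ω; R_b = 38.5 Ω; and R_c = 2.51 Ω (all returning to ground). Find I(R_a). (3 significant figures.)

I ≈ 0.268 mA

Combine the parallel branches: R_p = (1/15.0 + 1/38.5 + 1/2.51)⁻¹ = 2.036 Ω.
V_A by voltage divider: V_A = 6.26 × 2.036/(1.14 + 2.036) = 4.013 mV.
Branch current I = V_A/R_a = 4.013/15.0 = 0.2676 mA.
(Equivalently: I_total = 1.971 mA, then current-divider fraction G_k/ΣG = 0.1358.)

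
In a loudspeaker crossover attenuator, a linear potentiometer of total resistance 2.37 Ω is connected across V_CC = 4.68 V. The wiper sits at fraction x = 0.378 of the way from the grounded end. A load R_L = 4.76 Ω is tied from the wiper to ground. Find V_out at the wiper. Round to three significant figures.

The pot divides into 1.474 Ω above the wiper and 0.8959 Ω below.
(x·R_p) ‖ R_L = 0.7540 Ω.
Loaded-divider output: V_out = 4.68 × 0.3384 = 1.584 V.
(Unloaded: V_out = x·V_CC = 1.77 V.)

V_out ≈ 1.58 V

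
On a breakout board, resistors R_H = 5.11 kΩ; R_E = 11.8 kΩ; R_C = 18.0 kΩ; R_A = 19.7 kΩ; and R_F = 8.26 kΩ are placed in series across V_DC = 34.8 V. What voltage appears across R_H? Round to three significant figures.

Series total: ΣR = 5.11 + 11.8 + 18.0 + 19.7 + 8.26 = 62.87 kΩ.
Voltage divider: V = V_DC · (5.110 / 62.87) = 34.8 × 0.08128 = 2.829 V.

V ≈ 2.83 V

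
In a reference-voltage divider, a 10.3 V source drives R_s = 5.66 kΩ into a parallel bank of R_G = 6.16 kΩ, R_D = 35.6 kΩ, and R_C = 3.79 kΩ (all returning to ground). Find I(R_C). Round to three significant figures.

I ≈ 0.761 mA

Equivalent of the parallel group: R_p = 2.201 kΩ.
V_A = 10.3 × 2.201/7.861 = 2.884 V.
Branch current I = V_A/R_C = 2.884/3.79 = 0.7610 mA.
(Equivalently: I_total = 1.310 mA, then current-divider fraction G_k/ΣG = 0.5808.)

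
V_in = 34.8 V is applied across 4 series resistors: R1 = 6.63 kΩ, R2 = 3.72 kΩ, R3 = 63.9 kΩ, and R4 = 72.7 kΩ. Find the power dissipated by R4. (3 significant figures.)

P ≈ 4.08 mW

The common current is I = 34.8/146.9 = 0.2368 mA.
P(R4) = I²·R4 = (0.2368)² × 72.7 = 4.077 mW.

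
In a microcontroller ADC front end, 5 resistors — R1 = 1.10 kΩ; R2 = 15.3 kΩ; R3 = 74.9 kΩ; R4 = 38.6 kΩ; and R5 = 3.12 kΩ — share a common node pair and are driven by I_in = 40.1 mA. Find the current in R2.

I ≈ 1.96 mA

Conductances: ΣG = 1/1.10 + 1/15.3 + 1/74.9 + 1/38.6 + 1/3.12 = 1.334 (1/kΩ).
Current divider: I(R2) = I_in · G_k/ΣG = 40.1 × (0.06536/1.334) = 40.1 × 0.04899 = 1.964 mA.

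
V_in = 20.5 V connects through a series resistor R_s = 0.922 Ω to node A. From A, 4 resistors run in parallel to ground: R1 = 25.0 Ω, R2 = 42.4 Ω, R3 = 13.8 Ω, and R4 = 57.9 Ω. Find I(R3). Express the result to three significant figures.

Combine the parallel branches: R_p = (1/25.0 + 1/42.4 + 1/13.8 + 1/57.9)⁻¹ = 6.522 Ω.
V_A by voltage divider: V_A = 20.5 × 6.522/(0.922 + 6.522) = 17.96 V.
I(R3) = V_A / R3 = 17.96/13.8 = 1.302 A.
(Equivalently: I_total = 2.754 A, then current-divider fraction G_k/ΣG = 0.4726.)

I ≈ 1.30 A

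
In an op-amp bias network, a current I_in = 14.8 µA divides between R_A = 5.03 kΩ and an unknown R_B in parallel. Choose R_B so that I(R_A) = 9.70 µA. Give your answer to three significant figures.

Two-branch current divider: I_A = I_in · R_B/(R_A + R_B).
9.70/14.8 = R_B/(R_A + R_B) → R_B = R_A · (0.6554)/(1 − 0.6554) = 5.03 × 1.902 = 9.567 kΩ.

R_B ≈ 9.57 kΩ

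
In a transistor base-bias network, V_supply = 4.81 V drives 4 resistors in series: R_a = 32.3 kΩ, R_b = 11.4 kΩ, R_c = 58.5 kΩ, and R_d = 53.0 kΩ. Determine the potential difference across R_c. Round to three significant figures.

V ≈ 1.81 V

Total series resistance ΣR = 32.3 + 11.4 + 58.5 + 53.0 = 155.2 kΩ.
Voltage divider: V = V_supply · (58.50 / 155.2) = 4.81 × 0.3769 = 1.813 V.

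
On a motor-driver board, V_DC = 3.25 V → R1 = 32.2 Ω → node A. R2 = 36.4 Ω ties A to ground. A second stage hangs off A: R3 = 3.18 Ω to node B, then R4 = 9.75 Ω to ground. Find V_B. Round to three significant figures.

V_B ≈ 0.560 V

The second stage (R3 + R4 = 12.93 Ω) loads node A in parallel with R2.
R2 ‖ (R3+R4) = 9.541 Ω.
V_A = 3.25 × 9.541/(32.2 + 9.541) = 0.7429 V.
Then the unloaded second divider: V_B = V_A × R4/(R3+R4) = 0.7429 × 0.7541 = 0.5602 V.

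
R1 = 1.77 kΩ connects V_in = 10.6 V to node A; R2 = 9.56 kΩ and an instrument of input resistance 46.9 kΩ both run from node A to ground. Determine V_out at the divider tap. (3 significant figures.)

First combine the lower leg with the load: R2 ‖ R_L = 7.941 kΩ.
Now apply the divider: V_out = 10.6 × 0.8177 = 8.668 V.

V_out ≈ 8.67 V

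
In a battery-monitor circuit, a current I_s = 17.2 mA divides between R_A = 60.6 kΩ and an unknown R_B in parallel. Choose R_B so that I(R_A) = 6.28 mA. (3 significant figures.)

R_B ≈ 34.9 kΩ

Two-branch current divider: I_A = I_s · R_B/(R_A + R_B).
With f = 0.3651, R_B = R_A · f/(1−f) = 60.6 × 0.5751 = 34.85 kΩ.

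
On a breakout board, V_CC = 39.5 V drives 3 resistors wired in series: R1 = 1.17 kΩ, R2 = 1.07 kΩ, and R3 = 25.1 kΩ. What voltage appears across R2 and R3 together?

V ≈ 37.8 V

Series total: ΣR = 1.17 + 1.07 + 25.1 = 27.34 kΩ.
R_{R2..R3} = 1.07 + 25.1 = 26.17 kΩ.
V = V_CC · R/ΣR = 39.5 × 0.9572 = 37.81 V.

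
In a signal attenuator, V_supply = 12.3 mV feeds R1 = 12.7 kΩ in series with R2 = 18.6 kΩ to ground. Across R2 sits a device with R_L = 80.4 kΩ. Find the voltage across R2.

R2 ‖ R_L = (18.6 × 80.4)/(18.6 + 80.4) = 15.11 kΩ.
Then V_out = V_supply · R2'/(R1 + R2') = 12.3 × 15.11/27.81 = 6.682 mV.
(Unloaded it would be 7.31 mV; the load pulls it down.)

V_out ≈ 6.68 mV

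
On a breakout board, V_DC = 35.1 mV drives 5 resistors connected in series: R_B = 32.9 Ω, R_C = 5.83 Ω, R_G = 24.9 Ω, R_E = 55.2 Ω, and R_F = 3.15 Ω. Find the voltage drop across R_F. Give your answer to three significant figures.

Series total: ΣR = 32.9 + 5.83 + 24.9 + 55.2 + 3.15 = 122.0 Ω.
By the voltage-divider rule, V = 35.1 × 3.150/122.0 = 0.9064 mV.

V ≈ 0.906 mV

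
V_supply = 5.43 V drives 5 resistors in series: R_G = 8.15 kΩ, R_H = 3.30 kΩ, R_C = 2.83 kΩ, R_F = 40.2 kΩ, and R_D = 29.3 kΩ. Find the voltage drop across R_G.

Total series resistance ΣR = 8.15 + 3.30 + 2.83 + 40.2 + 29.3 = 83.78 kΩ.
By the voltage-divider rule, V = 5.43 × 8.150/83.78 = 0.5282 V.

V ≈ 0.528 V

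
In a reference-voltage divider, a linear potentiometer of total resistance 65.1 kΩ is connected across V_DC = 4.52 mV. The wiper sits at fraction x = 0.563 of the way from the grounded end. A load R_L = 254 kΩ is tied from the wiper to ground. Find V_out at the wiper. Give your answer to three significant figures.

Lower segment x·R_p = 36.65 kΩ; upper segment (1−x)·R_p = 28.45 kΩ.
(x·R_p) ‖ R_L = 32.03 kΩ.
V_out = 4.52 × 32.03/(28.45 + 32.03) = 2.394 mV.
(Unloaded: V_out = x·V_DC = 2.54 mV.)

V_out ≈ 2.39 mV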